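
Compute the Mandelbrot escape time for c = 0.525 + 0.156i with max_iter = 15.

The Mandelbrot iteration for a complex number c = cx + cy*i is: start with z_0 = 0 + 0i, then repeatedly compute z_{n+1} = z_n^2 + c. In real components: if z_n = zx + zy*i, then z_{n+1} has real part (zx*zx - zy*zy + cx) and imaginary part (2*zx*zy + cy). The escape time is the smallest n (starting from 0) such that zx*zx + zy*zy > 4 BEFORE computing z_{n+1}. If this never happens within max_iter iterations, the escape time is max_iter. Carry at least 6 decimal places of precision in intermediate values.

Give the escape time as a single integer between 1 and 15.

Answer: 5

Derivation:
z_0 = 0 + 0i, c = 0.5250 + 0.1560i
Iter 1: z = 0.5250 + 0.1560i, |z|^2 = 0.3000
Iter 2: z = 0.7763 + 0.3198i, |z|^2 = 0.7049
Iter 3: z = 1.0254 + 0.6525i, |z|^2 = 1.4771
Iter 4: z = 1.1506 + 1.4941i, |z|^2 = 3.5562
Iter 5: z = -0.3836 + 3.5942i, |z|^2 = 13.0652
Escaped at iteration 5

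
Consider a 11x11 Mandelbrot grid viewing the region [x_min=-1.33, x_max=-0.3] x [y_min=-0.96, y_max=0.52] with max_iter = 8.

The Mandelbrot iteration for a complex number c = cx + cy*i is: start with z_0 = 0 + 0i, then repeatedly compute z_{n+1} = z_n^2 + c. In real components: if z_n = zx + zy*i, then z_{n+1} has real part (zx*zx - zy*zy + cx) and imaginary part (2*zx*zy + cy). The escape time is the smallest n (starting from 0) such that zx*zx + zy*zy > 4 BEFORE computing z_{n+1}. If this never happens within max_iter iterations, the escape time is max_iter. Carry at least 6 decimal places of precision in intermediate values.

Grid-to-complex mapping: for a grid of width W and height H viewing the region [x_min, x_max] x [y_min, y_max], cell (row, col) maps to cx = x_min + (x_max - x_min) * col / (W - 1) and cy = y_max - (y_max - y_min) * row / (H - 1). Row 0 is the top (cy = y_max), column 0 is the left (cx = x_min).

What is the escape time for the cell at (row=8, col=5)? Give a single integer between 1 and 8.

z_0 = 0 + 0i, c = -0.8150 + -0.6640i
Iter 1: z = -0.8150 + -0.6640i, |z|^2 = 1.1051
Iter 2: z = -0.5917 + 0.4183i, |z|^2 = 0.5251
Iter 3: z = -0.6399 + -1.1590i, |z|^2 = 1.7528
Iter 4: z = -1.7488 + 0.8193i, |z|^2 = 3.7297
Iter 5: z = 1.5721 + -3.5298i, |z|^2 = 14.9308
Escaped at iteration 5

Answer: 5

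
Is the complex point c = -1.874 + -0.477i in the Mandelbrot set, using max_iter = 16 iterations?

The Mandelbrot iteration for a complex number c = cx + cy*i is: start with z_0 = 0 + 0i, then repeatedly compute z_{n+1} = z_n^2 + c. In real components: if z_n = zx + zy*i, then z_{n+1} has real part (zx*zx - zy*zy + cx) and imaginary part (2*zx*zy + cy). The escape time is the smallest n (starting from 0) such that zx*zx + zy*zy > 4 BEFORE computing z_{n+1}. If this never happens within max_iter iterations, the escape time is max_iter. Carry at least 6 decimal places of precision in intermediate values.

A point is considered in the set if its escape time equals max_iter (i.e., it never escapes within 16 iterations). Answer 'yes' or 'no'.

z_0 = 0 + 0i, c = -1.8740 + -0.4770i
Iter 1: z = -1.8740 + -0.4770i, |z|^2 = 3.7394
Iter 2: z = 1.4103 + 1.3108i, |z|^2 = 3.7073
Iter 3: z = -1.6031 + 3.2204i, |z|^2 = 12.9406
Escaped at iteration 3

Answer: no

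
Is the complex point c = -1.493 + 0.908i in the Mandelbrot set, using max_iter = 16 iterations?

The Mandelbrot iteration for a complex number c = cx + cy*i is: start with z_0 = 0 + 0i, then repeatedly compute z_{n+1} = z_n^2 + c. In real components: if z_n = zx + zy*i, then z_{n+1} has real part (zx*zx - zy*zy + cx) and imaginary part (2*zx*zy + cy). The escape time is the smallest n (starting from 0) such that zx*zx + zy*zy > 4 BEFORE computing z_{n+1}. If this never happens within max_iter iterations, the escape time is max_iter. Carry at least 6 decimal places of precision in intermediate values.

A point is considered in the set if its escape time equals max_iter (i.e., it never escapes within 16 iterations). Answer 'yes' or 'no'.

Answer: no

Derivation:
z_0 = 0 + 0i, c = -1.4930 + 0.9080i
Iter 1: z = -1.4930 + 0.9080i, |z|^2 = 3.0535
Iter 2: z = -0.0884 + -1.8033i, |z|^2 = 3.2597
Iter 3: z = -4.7370 + 1.2269i, |z|^2 = 23.9447
Escaped at iteration 3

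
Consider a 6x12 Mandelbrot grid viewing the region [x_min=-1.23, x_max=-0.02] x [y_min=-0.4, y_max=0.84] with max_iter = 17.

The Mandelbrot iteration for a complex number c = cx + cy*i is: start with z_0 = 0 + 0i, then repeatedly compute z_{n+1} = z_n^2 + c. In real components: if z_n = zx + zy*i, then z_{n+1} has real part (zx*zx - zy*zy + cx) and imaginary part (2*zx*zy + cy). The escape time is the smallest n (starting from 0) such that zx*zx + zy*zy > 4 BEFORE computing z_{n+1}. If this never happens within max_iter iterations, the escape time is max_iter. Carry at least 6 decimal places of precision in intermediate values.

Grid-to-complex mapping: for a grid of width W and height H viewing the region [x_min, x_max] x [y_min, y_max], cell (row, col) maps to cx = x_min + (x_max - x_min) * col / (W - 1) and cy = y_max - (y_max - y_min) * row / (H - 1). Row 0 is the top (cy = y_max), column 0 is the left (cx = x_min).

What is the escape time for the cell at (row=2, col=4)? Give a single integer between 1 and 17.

z_0 = 0 + 0i, c = -0.2620 + 0.6145i
Iter 1: z = -0.2620 + 0.6145i, |z|^2 = 0.4463
Iter 2: z = -0.5710 + 0.2925i, |z|^2 = 0.4116
Iter 3: z = -0.0215 + 0.2805i, |z|^2 = 0.0791
Iter 4: z = -0.3402 + 0.6025i, |z|^2 = 0.4787
Iter 5: z = -0.5092 + 0.2046i, |z|^2 = 0.3012
Iter 6: z = -0.0445 + 0.4061i, |z|^2 = 0.1669
Iter 7: z = -0.4250 + 0.5784i, |z|^2 = 0.5151
Iter 8: z = -0.4159 + 0.1230i, |z|^2 = 0.1881
Iter 9: z = -0.1041 + 0.5123i, |z|^2 = 0.2733
Iter 10: z = -0.5136 + 0.5079i, |z|^2 = 0.5217
Iter 11: z = -0.2562 + 0.0929i, |z|^2 = 0.0743
Iter 12: z = -0.2050 + 0.5669i, |z|^2 = 0.3635
Iter 13: z = -0.5414 + 0.3821i, |z|^2 = 0.4391
Iter 14: z = -0.1149 + 0.2008i, |z|^2 = 0.0535
Iter 15: z = -0.2891 + 0.5684i, |z|^2 = 0.4067
Iter 16: z = -0.5015 + 0.2859i, |z|^2 = 0.3332

Answer: 17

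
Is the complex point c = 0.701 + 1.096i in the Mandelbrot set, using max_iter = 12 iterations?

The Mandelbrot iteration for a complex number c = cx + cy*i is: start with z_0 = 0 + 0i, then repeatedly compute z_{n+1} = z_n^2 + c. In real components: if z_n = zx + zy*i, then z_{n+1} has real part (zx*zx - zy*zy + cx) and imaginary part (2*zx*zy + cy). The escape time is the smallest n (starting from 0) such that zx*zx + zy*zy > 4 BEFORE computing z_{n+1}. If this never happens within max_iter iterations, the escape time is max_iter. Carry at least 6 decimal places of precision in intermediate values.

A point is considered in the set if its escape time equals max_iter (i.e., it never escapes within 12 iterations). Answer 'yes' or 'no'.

z_0 = 0 + 0i, c = 0.7010 + 1.0960i
Iter 1: z = 0.7010 + 1.0960i, |z|^2 = 1.6926
Iter 2: z = -0.0088 + 2.6326i, |z|^2 = 6.9306
Escaped at iteration 2

Answer: no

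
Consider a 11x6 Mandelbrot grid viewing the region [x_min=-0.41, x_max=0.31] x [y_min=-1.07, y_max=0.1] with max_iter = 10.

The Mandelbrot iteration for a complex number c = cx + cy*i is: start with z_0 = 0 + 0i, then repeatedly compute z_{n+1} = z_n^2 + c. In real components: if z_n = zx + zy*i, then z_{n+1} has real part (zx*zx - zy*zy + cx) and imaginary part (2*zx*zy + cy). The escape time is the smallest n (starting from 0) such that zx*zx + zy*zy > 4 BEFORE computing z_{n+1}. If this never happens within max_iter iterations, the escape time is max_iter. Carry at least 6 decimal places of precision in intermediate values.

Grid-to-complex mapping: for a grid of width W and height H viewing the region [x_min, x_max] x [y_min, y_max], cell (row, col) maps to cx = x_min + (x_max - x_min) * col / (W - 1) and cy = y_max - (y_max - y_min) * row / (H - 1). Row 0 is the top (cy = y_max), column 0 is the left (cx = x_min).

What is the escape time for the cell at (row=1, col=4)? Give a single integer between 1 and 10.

Answer: 10

Derivation:
z_0 = 0 + 0i, c = -0.1220 + -0.1340i
Iter 1: z = -0.1220 + -0.1340i, |z|^2 = 0.0328
Iter 2: z = -0.1251 + -0.1013i, |z|^2 = 0.0259
Iter 3: z = -0.1166 + -0.1087i, |z|^2 = 0.0254
Iter 4: z = -0.1202 + -0.1087i, |z|^2 = 0.0263
Iter 5: z = -0.1194 + -0.1079i, |z|^2 = 0.0259
Iter 6: z = -0.1194 + -0.1082i, |z|^2 = 0.0260
Iter 7: z = -0.1195 + -0.1082i, |z|^2 = 0.0260
Iter 8: z = -0.1194 + -0.1082i, |z|^2 = 0.0260
Iter 9: z = -0.1194 + -0.1082i, |z|^2 = 0.0260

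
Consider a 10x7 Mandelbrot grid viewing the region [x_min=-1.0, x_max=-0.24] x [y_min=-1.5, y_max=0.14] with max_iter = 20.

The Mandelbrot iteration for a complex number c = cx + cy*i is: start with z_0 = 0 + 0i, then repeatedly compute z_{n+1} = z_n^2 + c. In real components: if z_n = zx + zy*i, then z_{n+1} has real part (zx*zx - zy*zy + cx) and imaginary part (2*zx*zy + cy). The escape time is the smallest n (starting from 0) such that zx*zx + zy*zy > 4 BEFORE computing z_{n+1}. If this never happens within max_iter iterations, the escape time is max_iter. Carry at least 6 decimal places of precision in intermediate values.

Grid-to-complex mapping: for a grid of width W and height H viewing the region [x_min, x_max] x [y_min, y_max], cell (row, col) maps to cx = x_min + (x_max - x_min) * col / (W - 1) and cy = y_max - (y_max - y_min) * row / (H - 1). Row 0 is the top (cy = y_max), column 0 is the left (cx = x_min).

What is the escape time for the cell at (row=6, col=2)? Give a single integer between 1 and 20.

Answer: 2

Derivation:
z_0 = 0 + 0i, c = -0.8311 + -1.5000i
Iter 1: z = -0.8311 + -1.5000i, |z|^2 = 2.9407
Iter 2: z = -2.3904 + 0.9933i, |z|^2 = 6.7006
Escaped at iteration 2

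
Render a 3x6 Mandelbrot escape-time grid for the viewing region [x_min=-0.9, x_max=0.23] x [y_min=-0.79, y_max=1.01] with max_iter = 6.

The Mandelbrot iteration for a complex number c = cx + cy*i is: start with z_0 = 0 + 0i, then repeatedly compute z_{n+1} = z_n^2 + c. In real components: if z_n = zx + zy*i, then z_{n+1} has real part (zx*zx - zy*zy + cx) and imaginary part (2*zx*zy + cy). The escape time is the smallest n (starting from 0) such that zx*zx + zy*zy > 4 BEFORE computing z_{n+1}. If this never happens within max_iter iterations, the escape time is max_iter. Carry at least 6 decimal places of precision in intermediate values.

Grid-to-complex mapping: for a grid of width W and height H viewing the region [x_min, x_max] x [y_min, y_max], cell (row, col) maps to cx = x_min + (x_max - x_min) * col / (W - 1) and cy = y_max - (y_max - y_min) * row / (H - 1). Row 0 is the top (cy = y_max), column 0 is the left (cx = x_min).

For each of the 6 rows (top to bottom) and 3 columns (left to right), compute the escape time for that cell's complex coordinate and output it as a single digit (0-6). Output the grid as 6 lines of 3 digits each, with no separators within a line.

Answer: 354
466
666
666
666
465

Derivation:
(row=0, col=0): c = -0.9000 + 1.0100i → escape time 3
(row=0, col=1): c = -0.3350 + 1.0100i → escape time 5
(row=0, col=2): c = 0.2300 + 1.0100i → escape time 4
(row=1, col=0): c = -0.9000 + 0.6500i → escape time 4
(row=1, col=1): c = -0.3350 + 0.6500i → escape time 6
(row=1, col=2): c = 0.2300 + 0.6500i → escape time 6
(row=2, col=0): c = -0.9000 + 0.2900i → escape time 6
(row=2, col=1): c = -0.3350 + 0.2900i → escape time 6
(row=2, col=2): c = 0.2300 + 0.2900i → escape time 6
(row=3, col=0): c = -0.9000 + -0.0700i → escape time 6
(row=3, col=1): c = -0.3350 + -0.0700i → escape time 6
(row=3, col=2): c = 0.2300 + -0.0700i → escape time 6
(row=4, col=0): c = -0.9000 + -0.4300i → escape time 6
(row=4, col=1): c = -0.3350 + -0.4300i → escape time 6
(row=4, col=2): c = 0.2300 + -0.4300i → escape time 6
(row=5, col=0): c = -0.9000 + -0.7900i → escape time 4
(row=5, col=1): c = -0.3350 + -0.7900i → escape time 6
(row=5, col=2): c = 0.2300 + -0.7900i → escape time 5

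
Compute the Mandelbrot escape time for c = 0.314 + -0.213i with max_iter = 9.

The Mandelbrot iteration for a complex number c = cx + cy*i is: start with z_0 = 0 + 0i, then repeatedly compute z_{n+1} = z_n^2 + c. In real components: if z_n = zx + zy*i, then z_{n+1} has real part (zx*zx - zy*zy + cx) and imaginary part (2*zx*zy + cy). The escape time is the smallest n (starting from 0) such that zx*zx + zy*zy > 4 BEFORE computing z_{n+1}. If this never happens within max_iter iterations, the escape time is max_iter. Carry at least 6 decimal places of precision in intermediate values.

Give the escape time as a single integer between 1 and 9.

z_0 = 0 + 0i, c = 0.3140 + -0.2130i
Iter 1: z = 0.3140 + -0.2130i, |z|^2 = 0.1440
Iter 2: z = 0.3672 + -0.3468i, |z|^2 = 0.2551
Iter 3: z = 0.3286 + -0.4677i, |z|^2 = 0.3267
Iter 4: z = 0.2033 + -0.5204i, |z|^2 = 0.3121
Iter 5: z = 0.0845 + -0.4245i, |z|^2 = 0.1874
Iter 6: z = 0.1409 + -0.2848i, |z|^2 = 0.1010
Iter 7: z = 0.2528 + -0.2933i, |z|^2 = 0.1499
Iter 8: z = 0.2919 + -0.3612i, |z|^2 = 0.2157

Answer: 9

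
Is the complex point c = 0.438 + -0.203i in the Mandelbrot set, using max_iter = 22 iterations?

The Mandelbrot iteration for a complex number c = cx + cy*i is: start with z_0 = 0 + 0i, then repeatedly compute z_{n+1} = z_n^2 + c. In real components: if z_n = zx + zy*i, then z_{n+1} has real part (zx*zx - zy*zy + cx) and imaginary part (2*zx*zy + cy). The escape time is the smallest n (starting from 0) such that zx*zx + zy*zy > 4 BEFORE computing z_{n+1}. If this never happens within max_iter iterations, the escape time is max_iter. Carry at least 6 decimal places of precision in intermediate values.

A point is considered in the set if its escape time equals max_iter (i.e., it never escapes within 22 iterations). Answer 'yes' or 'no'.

Answer: no

Derivation:
z_0 = 0 + 0i, c = 0.4380 + -0.2030i
Iter 1: z = 0.4380 + -0.2030i, |z|^2 = 0.2331
Iter 2: z = 0.5886 + -0.3808i, |z|^2 = 0.4915
Iter 3: z = 0.6395 + -0.6513i, |z|^2 = 0.8332
Iter 4: z = 0.4227 + -1.0360i, |z|^2 = 1.2520
Iter 5: z = -0.4567 + -1.0788i, |z|^2 = 1.3723
Iter 6: z = -0.5172 + 0.7823i, |z|^2 = 0.8795
Iter 7: z = 0.0935 + -1.0122i, |z|^2 = 1.0334
Iter 8: z = -0.5779 + -0.3924i, |z|^2 = 0.4879
Iter 9: z = 0.6180 + 0.2505i, |z|^2 = 0.4446
Iter 10: z = 0.7571 + 0.1066i, |z|^2 = 0.5846
Iter 11: z = 0.9999 + -0.0416i, |z|^2 = 1.0015
Iter 12: z = 1.4360 + -0.2862i, |z|^2 = 2.1441
Iter 13: z = 2.4183 + -1.0249i, |z|^2 = 6.8987
Escaped at iteration 13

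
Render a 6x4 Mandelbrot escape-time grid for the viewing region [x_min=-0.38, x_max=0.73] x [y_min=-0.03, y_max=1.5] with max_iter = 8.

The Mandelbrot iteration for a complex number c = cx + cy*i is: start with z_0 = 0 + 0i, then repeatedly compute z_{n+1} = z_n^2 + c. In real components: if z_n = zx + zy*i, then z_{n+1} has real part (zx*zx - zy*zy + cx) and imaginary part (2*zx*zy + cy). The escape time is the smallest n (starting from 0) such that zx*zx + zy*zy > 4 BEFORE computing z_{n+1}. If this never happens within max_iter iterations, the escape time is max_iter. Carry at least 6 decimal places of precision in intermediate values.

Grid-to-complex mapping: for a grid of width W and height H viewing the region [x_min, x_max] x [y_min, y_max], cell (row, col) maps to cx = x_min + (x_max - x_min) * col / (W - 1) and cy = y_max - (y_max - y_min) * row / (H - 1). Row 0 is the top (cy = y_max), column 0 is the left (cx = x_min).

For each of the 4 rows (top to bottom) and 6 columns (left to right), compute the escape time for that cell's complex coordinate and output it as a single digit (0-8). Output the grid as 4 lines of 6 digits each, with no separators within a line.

Answer: 222222
585422
888853
888853

Derivation:
(row=0, col=0): c = -0.3800 + 1.5000i → escape time 2
(row=0, col=1): c = -0.1580 + 1.5000i → escape time 2
(row=0, col=2): c = 0.0640 + 1.5000i → escape time 2
(row=0, col=3): c = 0.2860 + 1.5000i → escape time 2
(row=0, col=4): c = 0.5080 + 1.5000i → escape time 2
(row=0, col=5): c = 0.7300 + 1.5000i → escape time 2
(row=1, col=0): c = -0.3800 + 0.9900i → escape time 5
(row=1, col=1): c = -0.1580 + 0.9900i → escape time 8
(row=1, col=2): c = 0.0640 + 0.9900i → escape time 5
(row=1, col=3): c = 0.2860 + 0.9900i → escape time 4
(row=1, col=4): c = 0.5080 + 0.9900i → escape time 2
(row=1, col=5): c = 0.7300 + 0.9900i → escape time 2
(row=2, col=0): c = -0.3800 + 0.4800i → escape time 8
(row=2, col=1): c = -0.1580 + 0.4800i → escape time 8
(row=2, col=2): c = 0.0640 + 0.4800i → escape time 8
(row=2, col=3): c = 0.2860 + 0.4800i → escape time 8
(row=2, col=4): c = 0.5080 + 0.4800i → escape time 5
(row=2, col=5): c = 0.7300 + 0.4800i → escape time 3
(row=3, col=0): c = -0.3800 + -0.0300i → escape time 8
(row=3, col=1): c = -0.1580 + -0.0300i → escape time 8
(row=3, col=2): c = 0.0640 + -0.0300i → escape time 8
(row=3, col=3): c = 0.2860 + -0.0300i → escape time 8
(row=3, col=4): c = 0.5080 + -0.0300i → escape time 5
(row=3, col=5): c = 0.7300 + -0.0300i → escape time 3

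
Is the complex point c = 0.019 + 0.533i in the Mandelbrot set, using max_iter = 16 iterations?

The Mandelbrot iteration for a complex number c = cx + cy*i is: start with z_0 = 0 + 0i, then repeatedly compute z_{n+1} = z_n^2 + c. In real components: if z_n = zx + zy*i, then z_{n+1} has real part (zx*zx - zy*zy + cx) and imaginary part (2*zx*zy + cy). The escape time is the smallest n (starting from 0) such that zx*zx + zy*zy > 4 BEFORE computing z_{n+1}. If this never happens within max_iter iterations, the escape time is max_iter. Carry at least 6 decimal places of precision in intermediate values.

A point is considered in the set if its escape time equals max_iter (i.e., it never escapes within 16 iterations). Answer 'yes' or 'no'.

z_0 = 0 + 0i, c = 0.0190 + 0.5330i
Iter 1: z = 0.0190 + 0.5330i, |z|^2 = 0.2845
Iter 2: z = -0.2647 + 0.5533i, |z|^2 = 0.3762
Iter 3: z = -0.2170 + 0.2401i, |z|^2 = 0.1047
Iter 4: z = 0.0085 + 0.4288i, |z|^2 = 0.1839
Iter 5: z = -0.1648 + 0.5403i, |z|^2 = 0.3190
Iter 6: z = -0.2457 + 0.3549i, |z|^2 = 0.1864
Iter 7: z = -0.0466 + 0.3586i, |z|^2 = 0.1307
Iter 8: z = -0.1074 + 0.4996i, |z|^2 = 0.2611
Iter 9: z = -0.2190 + 0.4257i, |z|^2 = 0.2292
Iter 10: z = -0.1142 + 0.3465i, |z|^2 = 0.1331
Iter 11: z = -0.0880 + 0.4538i, |z|^2 = 0.2137
Iter 12: z = -0.1792 + 0.4531i, |z|^2 = 0.2374
Iter 13: z = -0.1542 + 0.3706i, |z|^2 = 0.1611
Iter 14: z = -0.0946 + 0.4187i, |z|^2 = 0.1843
Iter 15: z = -0.1474 + 0.4538i, |z|^2 = 0.2277
Did not escape in 16 iterations → in set

Answer: yes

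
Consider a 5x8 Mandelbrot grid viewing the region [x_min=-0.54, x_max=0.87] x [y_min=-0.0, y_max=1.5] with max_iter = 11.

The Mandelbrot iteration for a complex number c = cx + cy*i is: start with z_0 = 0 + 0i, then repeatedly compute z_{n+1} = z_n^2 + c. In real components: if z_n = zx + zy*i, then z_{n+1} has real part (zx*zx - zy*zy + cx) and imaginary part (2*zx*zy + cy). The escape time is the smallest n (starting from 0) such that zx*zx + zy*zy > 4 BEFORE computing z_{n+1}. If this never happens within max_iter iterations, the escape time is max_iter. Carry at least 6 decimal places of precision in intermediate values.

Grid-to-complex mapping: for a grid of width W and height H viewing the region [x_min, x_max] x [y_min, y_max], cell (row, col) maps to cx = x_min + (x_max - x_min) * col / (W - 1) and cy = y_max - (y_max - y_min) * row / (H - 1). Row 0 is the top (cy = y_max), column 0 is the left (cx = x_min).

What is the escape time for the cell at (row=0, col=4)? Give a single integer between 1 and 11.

z_0 = 0 + 0i, c = 0.8700 + 1.5000i
Iter 1: z = 0.8700 + 1.5000i, |z|^2 = 3.0069
Iter 2: z = -0.6231 + 4.1100i, |z|^2 = 17.2804
Escaped at iteration 2

Answer: 2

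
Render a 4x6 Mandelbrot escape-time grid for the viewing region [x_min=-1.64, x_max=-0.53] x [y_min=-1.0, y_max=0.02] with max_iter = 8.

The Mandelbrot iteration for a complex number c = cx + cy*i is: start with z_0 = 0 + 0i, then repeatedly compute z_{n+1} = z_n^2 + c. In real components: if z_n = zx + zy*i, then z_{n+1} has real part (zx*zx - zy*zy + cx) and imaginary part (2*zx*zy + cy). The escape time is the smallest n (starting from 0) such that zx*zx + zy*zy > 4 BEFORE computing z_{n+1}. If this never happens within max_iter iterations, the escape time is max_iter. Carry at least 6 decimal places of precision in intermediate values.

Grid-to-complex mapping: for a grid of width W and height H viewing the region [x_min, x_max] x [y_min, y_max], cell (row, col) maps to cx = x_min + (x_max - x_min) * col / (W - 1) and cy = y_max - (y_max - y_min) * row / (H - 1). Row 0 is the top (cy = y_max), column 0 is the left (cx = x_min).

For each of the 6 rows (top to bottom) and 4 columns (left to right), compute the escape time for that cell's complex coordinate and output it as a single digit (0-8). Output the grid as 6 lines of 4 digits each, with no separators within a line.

(row=0, col=0): c = -1.6400 + 0.0200i → escape time 8
(row=0, col=1): c = -1.2700 + 0.0200i → escape time 8
(row=0, col=2): c = -0.9000 + 0.0200i → escape time 8
(row=0, col=3): c = -0.5300 + 0.0200i → escape time 8
(row=1, col=0): c = -1.6400 + -0.1840i → escape time 5
(row=1, col=1): c = -1.2700 + -0.1840i → escape time 8
(row=1, col=2): c = -0.9000 + -0.1840i → escape time 8
(row=1, col=3): c = -0.5300 + -0.1840i → escape time 8
(row=2, col=0): c = -1.6400 + -0.3880i → escape time 3
(row=2, col=1): c = -1.2700 + -0.3880i → escape time 8
(row=2, col=2): c = -0.9000 + -0.3880i → escape time 7
(row=2, col=3): c = -0.5300 + -0.3880i → escape time 8
(row=3, col=0): c = -1.6400 + -0.5920i → escape time 3
(row=3, col=1): c = -1.2700 + -0.5920i → escape time 3
(row=3, col=2): c = -0.9000 + -0.5920i → escape time 5
(row=3, col=3): c = -0.5300 + -0.5920i → escape time 8
(row=4, col=0): c = -1.6400 + -0.7960i → escape time 3
(row=4, col=1): c = -1.2700 + -0.7960i → escape time 3
(row=4, col=2): c = -0.9000 + -0.7960i → escape time 4
(row=4, col=3): c = -0.5300 + -0.7960i → escape time 5
(row=5, col=0): c = -1.6400 + -1.0000i → escape time 2
(row=5, col=1): c = -1.2700 + -1.0000i → escape time 3
(row=5, col=2): c = -0.9000 + -1.0000i → escape time 3
(row=5, col=3): c = -0.5300 + -1.0000i → escape time 4

Answer: 8888
5888
3878
3358
3345
2334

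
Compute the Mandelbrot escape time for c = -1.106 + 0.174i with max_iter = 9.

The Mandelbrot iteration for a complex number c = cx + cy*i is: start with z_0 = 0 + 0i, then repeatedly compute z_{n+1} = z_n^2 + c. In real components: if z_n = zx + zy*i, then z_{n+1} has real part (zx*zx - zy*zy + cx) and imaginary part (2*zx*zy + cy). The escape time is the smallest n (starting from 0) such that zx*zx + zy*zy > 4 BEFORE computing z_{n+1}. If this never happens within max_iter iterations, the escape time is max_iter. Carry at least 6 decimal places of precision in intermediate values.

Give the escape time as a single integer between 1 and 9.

Answer: 9

Derivation:
z_0 = 0 + 0i, c = -1.1060 + 0.1740i
Iter 1: z = -1.1060 + 0.1740i, |z|^2 = 1.2535
Iter 2: z = 0.0870 + -0.2109i, |z|^2 = 0.0520
Iter 3: z = -1.1429 + 0.1373i, |z|^2 = 1.3251
Iter 4: z = 0.1814 + -0.1399i, |z|^2 = 0.0525
Iter 5: z = -1.0927 + 0.1232i, |z|^2 = 1.2091
Iter 6: z = 0.0727 + -0.0953i, |z|^2 = 0.0144
Iter 7: z = -1.1098 + 0.1601i, |z|^2 = 1.2573
Iter 8: z = 0.1000 + -0.1814i, |z|^2 = 0.0429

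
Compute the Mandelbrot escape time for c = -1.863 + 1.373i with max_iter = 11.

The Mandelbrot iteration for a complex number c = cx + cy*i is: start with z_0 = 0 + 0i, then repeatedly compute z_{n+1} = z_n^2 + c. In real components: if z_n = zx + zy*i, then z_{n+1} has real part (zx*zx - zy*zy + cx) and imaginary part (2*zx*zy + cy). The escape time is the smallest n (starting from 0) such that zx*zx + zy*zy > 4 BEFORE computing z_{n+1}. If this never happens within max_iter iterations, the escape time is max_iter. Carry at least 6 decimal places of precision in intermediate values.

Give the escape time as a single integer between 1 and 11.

z_0 = 0 + 0i, c = -1.8630 + 1.3730i
Iter 1: z = -1.8630 + 1.3730i, |z|^2 = 5.3559
Escaped at iteration 1

Answer: 1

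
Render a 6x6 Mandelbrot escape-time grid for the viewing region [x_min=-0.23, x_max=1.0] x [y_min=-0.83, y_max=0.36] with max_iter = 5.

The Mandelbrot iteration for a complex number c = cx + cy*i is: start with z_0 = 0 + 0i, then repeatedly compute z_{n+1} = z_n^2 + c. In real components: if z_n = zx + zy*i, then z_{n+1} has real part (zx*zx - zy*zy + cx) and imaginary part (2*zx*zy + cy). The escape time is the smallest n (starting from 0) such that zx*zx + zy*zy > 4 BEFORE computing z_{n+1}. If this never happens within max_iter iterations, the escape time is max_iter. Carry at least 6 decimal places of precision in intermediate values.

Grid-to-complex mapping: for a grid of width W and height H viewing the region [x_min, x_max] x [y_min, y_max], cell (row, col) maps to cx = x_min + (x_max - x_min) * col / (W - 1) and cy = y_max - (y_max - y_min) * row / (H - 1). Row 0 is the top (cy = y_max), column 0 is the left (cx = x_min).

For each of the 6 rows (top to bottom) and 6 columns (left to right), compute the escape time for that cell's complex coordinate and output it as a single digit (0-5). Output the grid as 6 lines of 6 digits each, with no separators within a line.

Answer: 555532
555532
555532
555532
555432
555322

Derivation:
(row=0, col=0): c = -0.2300 + 0.3600i → escape time 5
(row=0, col=1): c = 0.0160 + 0.3600i → escape time 5
(row=0, col=2): c = 0.2620 + 0.3600i → escape time 5
(row=0, col=3): c = 0.5080 + 0.3600i → escape time 5
(row=0, col=4): c = 0.7540 + 0.3600i → escape time 3
(row=0, col=5): c = 1.0000 + 0.3600i → escape time 2
(row=1, col=0): c = -0.2300 + 0.1220i → escape time 5
(row=1, col=1): c = 0.0160 + 0.1220i → escape time 5
(row=1, col=2): c = 0.2620 + 0.1220i → escape time 5
(row=1, col=3): c = 0.5080 + 0.1220i → escape time 5
(row=1, col=4): c = 0.7540 + 0.1220i → escape time 3
(row=1, col=5): c = 1.0000 + 0.1220i → escape time 2
(row=2, col=0): c = -0.2300 + -0.1160i → escape time 5
(row=2, col=1): c = 0.0160 + -0.1160i → escape time 5
(row=2, col=2): c = 0.2620 + -0.1160i → escape time 5
(row=2, col=3): c = 0.5080 + -0.1160i → escape time 5
(row=2, col=4): c = 0.7540 + -0.1160i → escape time 3
(row=2, col=5): c = 1.0000 + -0.1160i → escape time 2
(row=3, col=0): c = -0.2300 + -0.3540i → escape time 5
(row=3, col=1): c = 0.0160 + -0.3540i → escape time 5
(row=3, col=2): c = 0.2620 + -0.3540i → escape time 5
(row=3, col=3): c = 0.5080 + -0.3540i → escape time 5
(row=3, col=4): c = 0.7540 + -0.3540i → escape time 3
(row=3, col=5): c = 1.0000 + -0.3540i → escape time 2
(row=4, col=0): c = -0.2300 + -0.5920i → escape time 5
(row=4, col=1): c = 0.0160 + -0.5920i → escape time 5
(row=4, col=2): c = 0.2620 + -0.5920i → escape time 5
(row=4, col=3): c = 0.5080 + -0.5920i → escape time 4
(row=4, col=4): c = 0.7540 + -0.5920i → escape time 3
(row=4, col=5): c = 1.0000 + -0.5920i → escape time 2
(row=5, col=0): c = -0.2300 + -0.8300i → escape time 5
(row=5, col=1): c = 0.0160 + -0.8300i → escape time 5
(row=5, col=2): c = 0.2620 + -0.8300i → escape time 5
(row=5, col=3): c = 0.5080 + -0.8300i → escape time 3
(row=5, col=4): c = 0.7540 + -0.8300i → escape time 2
(row=5, col=5): c = 1.0000 + -0.8300i → escape time 2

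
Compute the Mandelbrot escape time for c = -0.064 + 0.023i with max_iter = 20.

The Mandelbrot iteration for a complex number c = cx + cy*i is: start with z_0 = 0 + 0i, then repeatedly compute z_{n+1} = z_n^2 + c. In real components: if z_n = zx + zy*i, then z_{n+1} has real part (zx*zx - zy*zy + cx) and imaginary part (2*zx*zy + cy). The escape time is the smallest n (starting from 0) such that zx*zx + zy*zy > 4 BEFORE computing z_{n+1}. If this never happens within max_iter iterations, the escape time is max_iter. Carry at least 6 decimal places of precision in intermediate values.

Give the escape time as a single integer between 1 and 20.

z_0 = 0 + 0i, c = -0.0640 + 0.0230i
Iter 1: z = -0.0640 + 0.0230i, |z|^2 = 0.0046
Iter 2: z = -0.0604 + 0.0201i, |z|^2 = 0.0041
Iter 3: z = -0.0608 + 0.0206i, |z|^2 = 0.0041
Iter 4: z = -0.0607 + 0.0205i, |z|^2 = 0.0041
Iter 5: z = -0.0607 + 0.0205i, |z|^2 = 0.0041
Iter 6: z = -0.0607 + 0.0205i, |z|^2 = 0.0041
Iter 7: z = -0.0607 + 0.0205i, |z|^2 = 0.0041
Iter 8: z = -0.0607 + 0.0205i, |z|^2 = 0.0041
Iter 9: z = -0.0607 + 0.0205i, |z|^2 = 0.0041
Iter 10: z = -0.0607 + 0.0205i, |z|^2 = 0.0041
Iter 11: z = -0.0607 + 0.0205i, |z|^2 = 0.0041
Iter 12: z = -0.0607 + 0.0205i, |z|^2 = 0.0041
Iter 13: z = -0.0607 + 0.0205i, |z|^2 = 0.0041
Iter 14: z = -0.0607 + 0.0205i, |z|^2 = 0.0041
Iter 15: z = -0.0607 + 0.0205i, |z|^2 = 0.0041
Iter 16: z = -0.0607 + 0.0205i, |z|^2 = 0.0041
Iter 17: z = -0.0607 + 0.0205i, |z|^2 = 0.0041
Iter 18: z = -0.0607 + 0.0205i, |z|^2 = 0.0041
Iter 19: z = -0.0607 + 0.0205i, |z|^2 = 0.0041

Answer: 20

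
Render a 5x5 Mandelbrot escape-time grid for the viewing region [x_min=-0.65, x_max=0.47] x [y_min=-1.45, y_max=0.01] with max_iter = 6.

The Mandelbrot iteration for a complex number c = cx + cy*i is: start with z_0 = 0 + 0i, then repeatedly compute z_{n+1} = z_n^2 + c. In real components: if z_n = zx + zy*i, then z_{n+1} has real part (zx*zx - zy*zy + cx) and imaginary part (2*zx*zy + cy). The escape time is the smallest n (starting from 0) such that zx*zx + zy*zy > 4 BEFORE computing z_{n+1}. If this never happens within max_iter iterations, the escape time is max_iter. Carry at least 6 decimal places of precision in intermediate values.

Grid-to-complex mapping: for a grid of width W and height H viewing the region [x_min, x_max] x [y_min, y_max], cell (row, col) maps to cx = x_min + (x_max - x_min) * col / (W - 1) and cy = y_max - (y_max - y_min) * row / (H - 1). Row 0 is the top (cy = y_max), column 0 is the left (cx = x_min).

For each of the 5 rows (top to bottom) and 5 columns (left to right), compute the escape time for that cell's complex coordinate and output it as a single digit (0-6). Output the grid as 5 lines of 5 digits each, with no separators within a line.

Answer: 66665
66666
56664
34532
22222

Derivation:
(row=0, col=0): c = -0.6500 + 0.0100i → escape time 6
(row=0, col=1): c = -0.3700 + 0.0100i → escape time 6
(row=0, col=2): c = -0.0900 + 0.0100i → escape time 6
(row=0, col=3): c = 0.1900 + 0.0100i → escape time 6
(row=0, col=4): c = 0.4700 + 0.0100i → escape time 5
(row=1, col=0): c = -0.6500 + -0.3550i → escape time 6
(row=1, col=1): c = -0.3700 + -0.3550i → escape time 6
(row=1, col=2): c = -0.0900 + -0.3550i → escape time 6
(row=1, col=3): c = 0.1900 + -0.3550i → escape time 6
(row=1, col=4): c = 0.4700 + -0.3550i → escape time 6
(row=2, col=0): c = -0.6500 + -0.7200i → escape time 5
(row=2, col=1): c = -0.3700 + -0.7200i → escape time 6
(row=2, col=2): c = -0.0900 + -0.7200i → escape time 6
(row=2, col=3): c = 0.1900 + -0.7200i → escape time 6
(row=2, col=4): c = 0.4700 + -0.7200i → escape time 4
(row=3, col=0): c = -0.6500 + -1.0850i → escape time 3
(row=3, col=1): c = -0.3700 + -1.0850i → escape time 4
(row=3, col=2): c = -0.0900 + -1.0850i → escape time 5
(row=3, col=3): c = 0.1900 + -1.0850i → escape time 3
(row=3, col=4): c = 0.4700 + -1.0850i → escape time 2
(row=4, col=0): c = -0.6500 + -1.4500i → escape time 2
(row=4, col=1): c = -0.3700 + -1.4500i → escape time 2
(row=4, col=2): c = -0.0900 + -1.4500i → escape time 2
(row=4, col=3): c = 0.1900 + -1.4500i → escape time 2
(row=4, col=4): c = 0.4700 + -1.4500i → escape time 2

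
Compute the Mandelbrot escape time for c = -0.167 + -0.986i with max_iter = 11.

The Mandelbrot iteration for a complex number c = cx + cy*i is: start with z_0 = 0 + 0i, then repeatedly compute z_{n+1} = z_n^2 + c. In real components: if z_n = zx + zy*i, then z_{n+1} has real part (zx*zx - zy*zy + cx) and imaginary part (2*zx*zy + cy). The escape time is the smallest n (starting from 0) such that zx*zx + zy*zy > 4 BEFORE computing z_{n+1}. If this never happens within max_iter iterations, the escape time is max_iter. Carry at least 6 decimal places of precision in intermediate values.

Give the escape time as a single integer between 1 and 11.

Answer: 9

Derivation:
z_0 = 0 + 0i, c = -0.1670 + -0.9860i
Iter 1: z = -0.1670 + -0.9860i, |z|^2 = 1.0001
Iter 2: z = -1.1113 + -0.6567i, |z|^2 = 1.6662
Iter 3: z = 0.6368 + 0.4735i, |z|^2 = 0.6297
Iter 4: z = 0.0143 + -0.3829i, |z|^2 = 0.1468
Iter 5: z = -0.3134 + -0.9969i, |z|^2 = 1.0921
Iter 6: z = -1.0626 + -0.3611i, |z|^2 = 1.2595
Iter 7: z = 0.8317 + -0.2186i, |z|^2 = 0.7396
Iter 8: z = 0.4770 + -1.3497i, |z|^2 = 2.0492
Iter 9: z = -1.7611 + -2.2736i, |z|^2 = 8.2707
Escaped at iteration 9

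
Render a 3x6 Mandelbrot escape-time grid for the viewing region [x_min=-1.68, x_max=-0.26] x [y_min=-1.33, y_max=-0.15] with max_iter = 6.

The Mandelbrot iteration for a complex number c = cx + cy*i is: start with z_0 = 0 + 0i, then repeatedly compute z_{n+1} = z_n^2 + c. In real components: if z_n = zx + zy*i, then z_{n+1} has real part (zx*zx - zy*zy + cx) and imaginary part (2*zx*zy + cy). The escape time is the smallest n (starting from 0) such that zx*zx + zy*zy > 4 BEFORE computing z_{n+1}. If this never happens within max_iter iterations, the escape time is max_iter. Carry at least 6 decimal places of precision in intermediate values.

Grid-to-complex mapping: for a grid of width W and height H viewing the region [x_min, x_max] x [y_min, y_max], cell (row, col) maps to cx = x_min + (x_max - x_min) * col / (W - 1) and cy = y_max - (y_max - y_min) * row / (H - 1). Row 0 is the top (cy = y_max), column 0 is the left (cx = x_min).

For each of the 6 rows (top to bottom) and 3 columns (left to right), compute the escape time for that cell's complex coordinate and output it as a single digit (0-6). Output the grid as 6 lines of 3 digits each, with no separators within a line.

(row=0, col=0): c = -1.6800 + -0.1500i → escape time 5
(row=0, col=1): c = -0.9700 + -0.1500i → escape time 6
(row=0, col=2): c = -0.2600 + -0.1500i → escape time 6
(row=1, col=0): c = -1.6800 + -0.3860i → escape time 3
(row=1, col=1): c = -0.9700 + -0.3860i → escape time 6
(row=1, col=2): c = -0.2600 + -0.3860i → escape time 6
(row=2, col=0): c = -1.6800 + -0.6220i → escape time 3
(row=2, col=1): c = -0.9700 + -0.6220i → escape time 4
(row=2, col=2): c = -0.2600 + -0.6220i → escape time 6
(row=3, col=0): c = -1.6800 + -0.8580i → escape time 2
(row=3, col=1): c = -0.9700 + -0.8580i → escape time 3
(row=3, col=2): c = -0.2600 + -0.8580i → escape time 6
(row=4, col=0): c = -1.6800 + -1.0940i → escape time 1
(row=4, col=1): c = -0.9700 + -1.0940i → escape time 3
(row=4, col=2): c = -0.2600 + -1.0940i → escape time 5
(row=5, col=0): c = -1.6800 + -1.3300i → escape time 1
(row=5, col=1): c = -0.9700 + -1.3300i → escape time 2
(row=5, col=2): c = -0.2600 + -1.3300i → escape time 2

Answer: 566
366
346
236
135
122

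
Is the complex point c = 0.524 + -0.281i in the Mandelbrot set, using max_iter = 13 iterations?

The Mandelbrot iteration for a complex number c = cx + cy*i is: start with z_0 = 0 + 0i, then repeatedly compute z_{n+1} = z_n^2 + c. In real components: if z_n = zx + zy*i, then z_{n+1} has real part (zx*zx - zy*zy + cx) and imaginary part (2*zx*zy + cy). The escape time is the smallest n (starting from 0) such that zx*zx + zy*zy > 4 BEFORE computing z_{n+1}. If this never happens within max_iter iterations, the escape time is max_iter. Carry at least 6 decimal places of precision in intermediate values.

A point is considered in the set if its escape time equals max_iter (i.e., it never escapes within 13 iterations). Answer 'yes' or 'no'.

Answer: no

Derivation:
z_0 = 0 + 0i, c = 0.5240 + -0.2810i
Iter 1: z = 0.5240 + -0.2810i, |z|^2 = 0.3535
Iter 2: z = 0.7196 + -0.5755i, |z|^2 = 0.8490
Iter 3: z = 0.7107 + -1.1093i, |z|^2 = 1.7355
Iter 4: z = -0.2014 + -1.8576i, |z|^2 = 3.4913
Iter 5: z = -2.8861 + 0.4673i, |z|^2 = 8.5482
Escaped at iteration 5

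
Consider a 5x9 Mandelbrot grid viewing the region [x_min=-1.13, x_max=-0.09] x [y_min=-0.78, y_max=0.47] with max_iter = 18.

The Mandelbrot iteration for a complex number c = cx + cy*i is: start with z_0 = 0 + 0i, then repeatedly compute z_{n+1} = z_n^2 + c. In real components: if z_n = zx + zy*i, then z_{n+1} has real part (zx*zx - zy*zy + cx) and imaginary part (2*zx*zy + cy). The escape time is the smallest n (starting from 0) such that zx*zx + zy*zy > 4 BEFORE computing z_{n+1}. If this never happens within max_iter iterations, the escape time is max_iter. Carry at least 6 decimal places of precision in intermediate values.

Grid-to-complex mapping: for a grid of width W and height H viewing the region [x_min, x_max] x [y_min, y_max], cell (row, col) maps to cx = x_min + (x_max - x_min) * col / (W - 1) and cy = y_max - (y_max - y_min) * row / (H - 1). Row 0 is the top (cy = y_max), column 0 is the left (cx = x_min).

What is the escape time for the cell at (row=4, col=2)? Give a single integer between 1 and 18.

Answer: 18

Derivation:
z_0 = 0 + 0i, c = -0.6100 + -0.1550i
Iter 1: z = -0.6100 + -0.1550i, |z|^2 = 0.3961
Iter 2: z = -0.2619 + 0.0341i, |z|^2 = 0.0698
Iter 3: z = -0.5426 + -0.1729i, |z|^2 = 0.3243
Iter 4: z = -0.3455 + 0.0326i, |z|^2 = 0.1204
Iter 5: z = -0.4917 + -0.1775i, |z|^2 = 0.2733
Iter 6: z = -0.3998 + 0.0196i, |z|^2 = 0.1602
Iter 7: z = -0.4506 + -0.1706i, |z|^2 = 0.2321
Iter 8: z = -0.4361 + -0.0012i, |z|^2 = 0.1902
Iter 9: z = -0.4198 + -0.1539i, |z|^2 = 0.1999
Iter 10: z = -0.4574 + -0.0258i, |z|^2 = 0.2099
Iter 11: z = -0.4014 + -0.1314i, |z|^2 = 0.1784
Iter 12: z = -0.4661 + -0.0495i, |z|^2 = 0.2197
Iter 13: z = -0.3952 + -0.1089i, |z|^2 = 0.1680
Iter 14: z = -0.4657 + -0.0690i, |z|^2 = 0.2216
Iter 15: z = -0.3979 + -0.0908i, |z|^2 = 0.1665
Iter 16: z = -0.4599 + -0.0828i, |z|^2 = 0.2184
Iter 17: z = -0.4053 + -0.0789i, |z|^2 = 0.1705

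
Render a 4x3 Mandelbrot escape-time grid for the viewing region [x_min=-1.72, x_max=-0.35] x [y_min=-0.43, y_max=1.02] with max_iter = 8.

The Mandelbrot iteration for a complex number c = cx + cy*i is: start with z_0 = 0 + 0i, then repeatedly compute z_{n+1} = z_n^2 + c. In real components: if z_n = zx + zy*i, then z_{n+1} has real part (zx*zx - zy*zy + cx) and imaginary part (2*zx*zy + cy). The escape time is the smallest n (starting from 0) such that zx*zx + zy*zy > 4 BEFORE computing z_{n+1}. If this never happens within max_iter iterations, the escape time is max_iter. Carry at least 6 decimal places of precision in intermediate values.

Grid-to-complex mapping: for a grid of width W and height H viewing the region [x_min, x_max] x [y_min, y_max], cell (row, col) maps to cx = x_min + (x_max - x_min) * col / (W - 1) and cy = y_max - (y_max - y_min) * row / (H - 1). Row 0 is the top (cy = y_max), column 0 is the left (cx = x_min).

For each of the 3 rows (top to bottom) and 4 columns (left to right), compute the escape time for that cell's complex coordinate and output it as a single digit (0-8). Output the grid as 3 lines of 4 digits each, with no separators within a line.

(row=0, col=0): c = -1.7200 + 1.0200i → escape time 2
(row=0, col=1): c = -1.2633 + 1.0200i → escape time 3
(row=0, col=2): c = -0.8067 + 1.0200i → escape time 3
(row=0, col=3): c = -0.3500 + 1.0200i → escape time 5
(row=1, col=0): c = -1.7200 + 0.2950i → escape time 4
(row=1, col=1): c = -1.2633 + 0.2950i → escape time 8
(row=1, col=2): c = -0.8067 + 0.2950i → escape time 8
(row=1, col=3): c = -0.3500 + 0.2950i → escape time 8
(row=2, col=0): c = -1.7200 + -0.4300i → escape time 3
(row=2, col=1): c = -1.2633 + -0.4300i → escape time 8
(row=2, col=2): c = -0.8067 + -0.4300i → escape time 7
(row=2, col=3): c = -0.3500 + -0.4300i → escape time 8

Answer: 2335
4888
3878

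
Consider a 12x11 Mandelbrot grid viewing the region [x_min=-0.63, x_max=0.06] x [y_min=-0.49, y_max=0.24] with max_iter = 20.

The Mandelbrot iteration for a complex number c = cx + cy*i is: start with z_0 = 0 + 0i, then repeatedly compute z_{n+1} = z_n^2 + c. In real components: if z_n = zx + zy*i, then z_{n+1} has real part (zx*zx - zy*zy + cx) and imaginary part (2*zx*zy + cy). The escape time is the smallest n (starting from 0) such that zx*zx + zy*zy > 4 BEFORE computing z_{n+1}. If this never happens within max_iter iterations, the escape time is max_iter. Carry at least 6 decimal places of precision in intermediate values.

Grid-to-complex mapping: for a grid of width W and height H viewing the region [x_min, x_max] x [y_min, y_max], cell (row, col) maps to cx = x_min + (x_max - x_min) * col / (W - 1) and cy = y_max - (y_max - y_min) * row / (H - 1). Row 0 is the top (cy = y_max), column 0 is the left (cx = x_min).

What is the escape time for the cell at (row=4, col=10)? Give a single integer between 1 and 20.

z_0 = 0 + 0i, c = -0.0027 + -0.0520i
Iter 1: z = -0.0027 + -0.0520i, |z|^2 = 0.0027
Iter 2: z = -0.0054 + -0.0517i, |z|^2 = 0.0027
Iter 3: z = -0.0054 + -0.0514i, |z|^2 = 0.0027
Iter 4: z = -0.0053 + -0.0514i, |z|^2 = 0.0027
Iter 5: z = -0.0053 + -0.0515i, |z|^2 = 0.0027
Iter 6: z = -0.0053 + -0.0514i, |z|^2 = 0.0027
Iter 7: z = -0.0053 + -0.0514i, |z|^2 = 0.0027
Iter 8: z = -0.0053 + -0.0514i, |z|^2 = 0.0027
Iter 9: z = -0.0053 + -0.0514i, |z|^2 = 0.0027
Iter 10: z = -0.0053 + -0.0514i, |z|^2 = 0.0027
Iter 11: z = -0.0053 + -0.0514i, |z|^2 = 0.0027
Iter 12: z = -0.0053 + -0.0514i, |z|^2 = 0.0027
Iter 13: z = -0.0053 + -0.0514i, |z|^2 = 0.0027
Iter 14: z = -0.0053 + -0.0514i, |z|^2 = 0.0027
Iter 15: z = -0.0053 + -0.0514i, |z|^2 = 0.0027
Iter 16: z = -0.0053 + -0.0514i, |z|^2 = 0.0027
Iter 17: z = -0.0053 + -0.0514i, |z|^2 = 0.0027
Iter 18: z = -0.0053 + -0.0514i, |z|^2 = 0.0027
Iter 19: z = -0.0053 + -0.0514i, |z|^2 = 0.0027

Answer: 20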